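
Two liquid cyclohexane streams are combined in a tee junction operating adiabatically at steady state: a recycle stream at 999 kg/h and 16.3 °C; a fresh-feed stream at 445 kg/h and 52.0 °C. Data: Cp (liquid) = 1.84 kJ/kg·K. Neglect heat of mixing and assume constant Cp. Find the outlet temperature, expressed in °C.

Adiabatic, steady state ⇒ Σ ṁᵢCp,ᵢ(T_out − Tᵢ) = 0
Σ ṁᵢCp,ᵢTᵢ = 999×1.84×16.3 + 445×1.84×52.0 = 72540
Σ ṁᵢCp,ᵢ = 999×1.84 + 445×1.84 = 2657
T_out = 72540 / 2657 = 27.302 °C

T_out = 27.3 °C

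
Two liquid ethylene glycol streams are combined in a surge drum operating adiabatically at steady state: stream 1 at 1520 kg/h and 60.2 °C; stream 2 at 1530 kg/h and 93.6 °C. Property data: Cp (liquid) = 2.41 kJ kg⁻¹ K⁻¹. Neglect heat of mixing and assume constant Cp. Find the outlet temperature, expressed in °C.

T_out = 77.0 °C

Adiabatic, steady state ⇒ Σ ṁᵢCp,ᵢ(T_out − Tᵢ) = 0
T_out = Σ ṁᵢCp,ᵢTᵢ / Σ ṁᵢCp,ᵢ
      = 565660 / 7350.5 = 76.955 °C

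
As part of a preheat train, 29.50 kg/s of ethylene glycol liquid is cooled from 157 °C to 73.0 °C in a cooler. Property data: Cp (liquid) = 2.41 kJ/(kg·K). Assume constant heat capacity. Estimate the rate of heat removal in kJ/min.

Q = ṁ·Cp·ΔT = 29.50 × 2.41 × (73.0 − 157) = -5972 kJ/s
Cooling duty = 358320 kJ/min

Q_c = 358000 kJ/min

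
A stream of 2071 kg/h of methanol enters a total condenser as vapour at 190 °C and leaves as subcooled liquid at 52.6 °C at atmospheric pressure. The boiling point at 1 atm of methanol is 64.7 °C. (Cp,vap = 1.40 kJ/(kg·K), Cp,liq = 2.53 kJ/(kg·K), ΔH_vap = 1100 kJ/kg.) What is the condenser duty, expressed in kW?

Q_c = 751 kW

vapour 190→64.7 °C: -175.42 kJ/kg
condensation at 64.7 °C: -1100 kJ/kg
liquid 64.7→52.6 °C: -30.613 kJ/kg
Δh = -175.42 + -1100 + -30.613 = -1306 kJ/kg
Q = ṁ·Δh = 2071 kg/h × -1306 kJ/kg = -2.7048e+06 kJ/h
|Q| = 751.33 kW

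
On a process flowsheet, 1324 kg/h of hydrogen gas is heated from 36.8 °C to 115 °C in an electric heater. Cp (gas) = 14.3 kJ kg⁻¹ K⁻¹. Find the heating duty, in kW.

Q = 411 kW

Q = ṁ·Cp·ΔT = 1324 × 14.3 × (115 − 36.8) = 1.4806e+06 kJ/h
Converting: 1.4806e+06 / 3600 s = 411.27 kW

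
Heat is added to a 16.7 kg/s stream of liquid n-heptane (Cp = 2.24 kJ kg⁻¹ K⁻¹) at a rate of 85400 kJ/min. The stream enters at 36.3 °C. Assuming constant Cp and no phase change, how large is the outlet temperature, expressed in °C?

Q = 85400 kJ/min = 1423.3 kJ/s
ΔT = Q/(ṁ·Cp) = 1423.3/(16.7×2.24) = 38.049 K
T_out = 36.3 + 38.049 = 74.349 °C

T_out = 74.3 °C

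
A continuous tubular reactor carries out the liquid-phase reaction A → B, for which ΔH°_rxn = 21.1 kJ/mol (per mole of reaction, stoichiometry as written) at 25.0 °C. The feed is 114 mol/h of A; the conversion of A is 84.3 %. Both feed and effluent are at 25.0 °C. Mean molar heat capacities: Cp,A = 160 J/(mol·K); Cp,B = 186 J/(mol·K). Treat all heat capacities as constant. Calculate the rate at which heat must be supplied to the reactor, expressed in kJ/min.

Extent of reaction ξ = 0.843 × 114 = 96.102 mol/h
Reaction term: ξ·ΔH°_rxn = 96.102 × 21.1 = 2027.8 kJ/h
Q = ΔH = 2027.8 kJ/h = 0.56326 kW
Heat supplied = 33.796 kJ/min

Q_in = 33.8 kJ/min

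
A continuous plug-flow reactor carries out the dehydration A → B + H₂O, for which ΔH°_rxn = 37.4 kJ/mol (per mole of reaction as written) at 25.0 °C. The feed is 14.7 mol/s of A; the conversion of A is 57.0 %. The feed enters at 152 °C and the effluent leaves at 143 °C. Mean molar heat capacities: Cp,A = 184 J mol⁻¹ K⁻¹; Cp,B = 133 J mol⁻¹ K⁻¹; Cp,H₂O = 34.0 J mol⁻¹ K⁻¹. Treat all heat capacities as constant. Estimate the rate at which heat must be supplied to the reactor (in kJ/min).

Extent of reaction ξ = 0.570 × 14.7 = 8.379 mol/s
Reaction term: ξ·ΔH°_rxn = 8.379 × 37.4 = 313.37 kJ/s
Sensible, feed 152→25 °C: -343.51 kJ/s
Outlet flows (mol/s): A 6.321, B 8.379, H₂O 8.379
Sensible, products 25→143 °C: 302.36 kJ/s
Q = ΔH = 272.22 kJ/s = 272.22 kW
Heat supplied = 16333 kJ/min

Q_in = 16300 kJ/min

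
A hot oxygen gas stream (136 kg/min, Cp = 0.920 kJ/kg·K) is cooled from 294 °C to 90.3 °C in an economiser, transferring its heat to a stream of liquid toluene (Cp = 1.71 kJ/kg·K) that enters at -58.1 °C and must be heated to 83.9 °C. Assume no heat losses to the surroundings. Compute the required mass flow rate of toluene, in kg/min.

ṁ_c = 105 kg/min

Heat released by hot stream: Q = 136 × 0.920 × (294 − 90.3) = 25487 kJ/min
Energy balance on cold side (adiabatic exchanger): Q = ṁ_c·Cp_c·(T_c,out − T_c,in)
ṁ_c = 25487 / [1.71 × (83.9 − -58.1)] = 104.96 kg/min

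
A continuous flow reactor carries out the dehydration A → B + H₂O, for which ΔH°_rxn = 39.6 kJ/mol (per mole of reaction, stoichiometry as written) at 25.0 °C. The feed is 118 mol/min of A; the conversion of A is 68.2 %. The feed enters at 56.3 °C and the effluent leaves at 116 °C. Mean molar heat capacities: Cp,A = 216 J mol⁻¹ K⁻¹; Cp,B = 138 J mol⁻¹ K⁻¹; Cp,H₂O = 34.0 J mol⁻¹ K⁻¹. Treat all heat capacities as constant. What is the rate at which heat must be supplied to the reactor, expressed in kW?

Extent of reaction ξ = 0.682 × 118 = 80.476 mol/min
Reaction term: ξ·ΔH°_rxn = 80.476 × 39.6 = 3186.8 kJ/min
Sensible, feed 56.3→25 °C: -797.77 kJ/min
Outlet flows (mol/min): A 37.524, B 80.476, H₂O 80.476
Sensible, products 25→116 °C: 1997.2 kJ/min
Q = ΔH = 4386.3 kJ/min = 73.104 kW
Heat supplied = 73.104 kW

Q_in = 73.1 kW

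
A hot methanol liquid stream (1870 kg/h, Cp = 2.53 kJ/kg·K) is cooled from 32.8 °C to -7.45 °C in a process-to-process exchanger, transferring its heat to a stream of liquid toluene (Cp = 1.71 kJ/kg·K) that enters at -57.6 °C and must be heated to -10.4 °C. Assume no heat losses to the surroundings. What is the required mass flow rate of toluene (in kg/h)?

ṁ_c = 2360 kg/h

Heat released by hot stream: Q = 1870 × 2.53 × (32.8 − -7.45) = 190430 kJ/h
Energy balance on cold side (adiabatic exchanger): Q = ṁ_c·Cp_c·(T_c,out − T_c,in)
ṁ_c = 190430 / [1.71 × (-10.4 − -57.6)] = 2359.3 kg/h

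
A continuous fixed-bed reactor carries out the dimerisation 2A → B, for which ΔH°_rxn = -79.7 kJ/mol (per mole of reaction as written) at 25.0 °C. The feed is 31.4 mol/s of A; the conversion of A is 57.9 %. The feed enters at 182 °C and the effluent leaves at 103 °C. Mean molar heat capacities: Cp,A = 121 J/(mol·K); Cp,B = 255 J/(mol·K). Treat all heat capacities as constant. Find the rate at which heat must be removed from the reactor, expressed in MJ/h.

Q_out = 3660 MJ/h

Extent of reaction ξ = 0.579 × 31.4 / 2 = 9.0903 mol/s
Reaction term: ξ·ΔH°_rxn = 9.0903 × -79.7 = -724.5 kJ/s
Sensible, feed 182→25 °C: -596.51 kJ/s
Outlet flows (mol/s): A 13.219, B 9.0903
Sensible, products 25→103 °C: 305.57 kJ/s
Q = ΔH = -1015.4 kJ/s = -1015.4 kW
Heat removed = 3655.6 MJ/h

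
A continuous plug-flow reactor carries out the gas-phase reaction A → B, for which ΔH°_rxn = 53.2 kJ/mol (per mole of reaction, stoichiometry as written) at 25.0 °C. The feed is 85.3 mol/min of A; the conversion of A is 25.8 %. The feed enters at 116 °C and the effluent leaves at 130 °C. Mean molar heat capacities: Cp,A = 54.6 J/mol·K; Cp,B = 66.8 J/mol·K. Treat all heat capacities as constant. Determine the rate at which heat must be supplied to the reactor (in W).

Q_in = 21100 W

Extent of reaction ξ = 0.258 × 85.3 = 22.007 mol/min
Reaction term: ξ·ΔH°_rxn = 22.007 × 53.2 = 1170.8 kJ/min
Sensible, feed 116→25 °C: -423.82 kJ/min
Outlet flows (mol/min): A 63.293, B 22.007
Sensible, products 25→130 °C: 517.22 kJ/min
Q = ΔH = 1264.2 kJ/min = 21.07 kW
Heat supplied = 21070 W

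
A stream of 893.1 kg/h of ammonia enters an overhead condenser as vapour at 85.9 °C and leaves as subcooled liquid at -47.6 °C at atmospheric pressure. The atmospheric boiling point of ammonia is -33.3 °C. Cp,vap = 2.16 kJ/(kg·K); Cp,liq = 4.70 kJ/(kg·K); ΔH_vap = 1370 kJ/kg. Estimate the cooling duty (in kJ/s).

Q_c = 420 kJ/s

vapour 85.9→-33.3 °C: -257.47 kJ/kg
condensation at -33.3 °C: -1370 kJ/kg
liquid -33.3→-47.6 °C: -67.21 kJ/kg
Δh = -257.47 + -1370 + -67.21 = -1694.7 kJ/kg
Q = ṁ·Δh = 893.1 kg/h × -1694.7 kJ/kg = -1.5135e+06 kJ/h
|Q| = 420.42 kW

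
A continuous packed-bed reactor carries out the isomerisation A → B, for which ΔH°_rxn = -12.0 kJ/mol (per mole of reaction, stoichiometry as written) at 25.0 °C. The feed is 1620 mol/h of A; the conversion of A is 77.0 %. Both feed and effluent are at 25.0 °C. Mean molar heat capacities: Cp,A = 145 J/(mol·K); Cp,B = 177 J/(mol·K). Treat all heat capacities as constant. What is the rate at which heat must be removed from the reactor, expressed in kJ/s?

Q_out = 4.16 kJ/s

Extent of reaction ξ = 0.770 × 1620 = 1247.4 mol/h
Reaction term: ξ·ΔH°_rxn = 1247.4 × -12.0 = -14969 kJ/h
Q = ΔH = -14969 kJ/h = -4.158 kW
Heat removed = 4.158 kJ/s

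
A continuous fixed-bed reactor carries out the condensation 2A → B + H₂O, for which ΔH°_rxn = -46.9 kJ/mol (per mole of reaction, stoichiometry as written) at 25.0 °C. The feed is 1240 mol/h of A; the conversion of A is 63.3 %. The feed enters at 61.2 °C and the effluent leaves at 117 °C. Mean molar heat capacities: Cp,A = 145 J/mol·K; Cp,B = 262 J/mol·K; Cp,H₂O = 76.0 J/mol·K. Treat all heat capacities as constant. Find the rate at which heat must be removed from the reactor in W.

Extent of reaction ξ = 0.633 × 1240 / 2 = 392.46 mol/h
Reaction term: ξ·ΔH°_rxn = 392.46 × -46.9 = -18406 kJ/h
Sensible, feed 61.2→25 °C: -6508.8 kJ/h
Outlet flows (mol/h): A 455.08, B 392.46, H₂O 392.46
Sensible, products 25→117 °C: 18275 kJ/h
Q = ΔH = -6640.4 kJ/h = -1.8446 kW
Heat removed = 1844.6 W

Q_out = 1840 W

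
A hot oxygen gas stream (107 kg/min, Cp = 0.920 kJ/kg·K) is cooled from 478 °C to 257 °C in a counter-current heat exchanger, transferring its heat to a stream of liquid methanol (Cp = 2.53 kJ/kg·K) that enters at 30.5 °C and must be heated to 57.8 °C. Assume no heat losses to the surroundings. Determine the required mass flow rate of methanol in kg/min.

ṁ_c = 315 kg/min

Heat released by hot stream: Q = 107 × 0.920 × (478 − 257) = 21755 kJ/min
Energy balance on cold side (adiabatic exchanger): Q = ṁ_c·Cp_c·(T_c,out − T_c,in)
ṁ_c = 21755 / [2.53 × (57.8 − 30.5)] = 314.98 kg/min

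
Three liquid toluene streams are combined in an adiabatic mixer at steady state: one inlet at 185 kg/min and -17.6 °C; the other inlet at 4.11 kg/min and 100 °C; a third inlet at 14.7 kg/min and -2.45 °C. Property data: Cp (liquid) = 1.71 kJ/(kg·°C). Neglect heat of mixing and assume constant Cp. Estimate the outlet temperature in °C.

T_out = -14.1 °C

Adiabatic, steady state ⇒ Σ ṁᵢCp,ᵢ(T_out − Tᵢ) = 0
T_out = Σ ṁᵢCp,ᵢTᵢ / Σ ṁᵢCp,ᵢ
      = -4926.5 / 348.52 = -14.136 °C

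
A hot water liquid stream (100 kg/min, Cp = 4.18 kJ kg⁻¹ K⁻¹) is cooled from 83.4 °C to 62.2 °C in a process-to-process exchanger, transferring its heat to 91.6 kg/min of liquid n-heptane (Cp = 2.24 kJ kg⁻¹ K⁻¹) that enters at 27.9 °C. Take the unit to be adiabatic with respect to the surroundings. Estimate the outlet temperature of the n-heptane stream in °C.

Heat released by hot stream: Q = 100 × 4.18 × (83.4 − 62.2) = 8861.6 kJ/min
Energy balance on cold side (adiabatic exchanger): Q = ṁ_c·Cp_c·(T_c,out − T_c,in)
T_c,out = 27.9 + 8861.6/(91.6 × 2.24) = 71.089 °C

T_c,out = 71.1 °C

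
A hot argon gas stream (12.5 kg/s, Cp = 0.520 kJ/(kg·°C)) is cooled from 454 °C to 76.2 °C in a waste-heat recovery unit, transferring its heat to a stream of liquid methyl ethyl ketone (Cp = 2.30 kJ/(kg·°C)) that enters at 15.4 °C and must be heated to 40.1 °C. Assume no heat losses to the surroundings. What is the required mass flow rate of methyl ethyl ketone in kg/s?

ṁ_c = 43.2 kg/s

Heat released by hot stream: Q = 12.5 × 0.520 × (454 − 76.2) = 2455.7 kJ/s
Energy balance on cold side (adiabatic exchanger): Q = ṁ_c·Cp_c·(T_c,out − T_c,in)
ṁ_c = 2455.7 / [2.30 × (40.1 − 15.4)] = 43.227 kg/s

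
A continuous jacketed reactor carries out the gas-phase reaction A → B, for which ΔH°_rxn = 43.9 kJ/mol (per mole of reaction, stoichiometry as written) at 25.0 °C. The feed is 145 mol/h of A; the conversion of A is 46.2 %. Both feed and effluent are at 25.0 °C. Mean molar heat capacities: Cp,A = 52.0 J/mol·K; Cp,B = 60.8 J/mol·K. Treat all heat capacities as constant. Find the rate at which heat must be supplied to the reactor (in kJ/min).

Extent of reaction ξ = 0.462 × 145 = 66.99 mol/h
Reaction term: ξ·ΔH°_rxn = 66.99 × 43.9 = 2940.9 kJ/h
Q = ΔH = 2940.9 kJ/h = 0.81691 kW
Heat supplied = 49.014 kJ/min

Q_in = 49.0 kJ/min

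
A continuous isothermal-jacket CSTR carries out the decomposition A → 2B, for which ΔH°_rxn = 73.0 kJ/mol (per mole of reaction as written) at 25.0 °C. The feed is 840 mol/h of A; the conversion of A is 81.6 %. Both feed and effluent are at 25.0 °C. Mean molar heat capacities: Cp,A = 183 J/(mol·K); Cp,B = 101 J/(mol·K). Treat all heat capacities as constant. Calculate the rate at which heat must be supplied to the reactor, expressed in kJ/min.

Q_in = 834 kJ/min

Extent of reaction ξ = 0.816 × 840 = 685.44 mol/h
Reaction term: ξ·ΔH°_rxn = 685.44 × 73.0 = 50037 kJ/h
Q = ΔH = 50037 kJ/h = 13.899 kW
Heat supplied = 833.95 kJ/min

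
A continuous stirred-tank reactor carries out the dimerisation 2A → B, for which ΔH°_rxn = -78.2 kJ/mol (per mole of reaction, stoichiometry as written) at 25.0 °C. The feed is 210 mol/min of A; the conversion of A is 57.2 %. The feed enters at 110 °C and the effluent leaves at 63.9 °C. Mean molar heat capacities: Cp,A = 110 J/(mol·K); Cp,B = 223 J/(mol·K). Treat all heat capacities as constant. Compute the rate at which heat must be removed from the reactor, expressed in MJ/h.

Q_out = 345 MJ/h

Extent of reaction ξ = 0.572 × 210 / 2 = 60.06 mol/min
Reaction term: ξ·ΔH°_rxn = 60.06 × -78.2 = -4696.7 kJ/min
Sensible, feed 110→25 °C: -1963.5 kJ/min
Outlet flows (mol/min): A 89.88, B 60.06
Sensible, products 25→63.9 °C: 905.6 kJ/min
Q = ΔH = -5754.6 kJ/min = -95.91 kW
Heat removed = 345.28 MJ/h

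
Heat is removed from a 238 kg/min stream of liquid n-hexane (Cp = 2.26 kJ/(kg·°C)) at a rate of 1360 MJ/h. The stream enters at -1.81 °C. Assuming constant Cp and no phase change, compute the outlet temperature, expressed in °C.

T_out = -44.0 °C

Q = 1360 MJ/h = 22667 kJ/min
ΔT = Q/(ṁ·Cp) = 22667/(238×2.26) = 42.141 K
T_out = -1.81 − 42.141 = -43.951 °C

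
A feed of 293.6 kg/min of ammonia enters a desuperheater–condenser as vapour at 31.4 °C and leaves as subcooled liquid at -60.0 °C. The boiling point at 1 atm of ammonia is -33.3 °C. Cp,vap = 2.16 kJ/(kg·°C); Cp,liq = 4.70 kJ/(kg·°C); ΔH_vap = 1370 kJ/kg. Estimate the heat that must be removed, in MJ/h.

vapour 31.4→-33.3 °C: -139.75 kJ/kg
condensation at -33.3 °C: -1370 kJ/kg
liquid -33.3→-60.0 °C: -125.49 kJ/kg
Δh = -139.75 + -1370 + -125.49 = -1635.2 kJ/kg
Q = ṁ·Δh = 293.6 kg/min × -1635.2 kJ/kg = -480110 kJ/min
|Q| = 8001.8 kW = 28806 MJ/h

Q_c = 28800 MJ/h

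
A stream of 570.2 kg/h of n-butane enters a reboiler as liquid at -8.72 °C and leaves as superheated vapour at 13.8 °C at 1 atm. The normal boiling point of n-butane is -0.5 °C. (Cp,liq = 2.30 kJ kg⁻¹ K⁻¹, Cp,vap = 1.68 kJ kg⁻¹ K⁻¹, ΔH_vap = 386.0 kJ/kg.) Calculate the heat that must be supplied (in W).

liquid -8.72→-0.5 °C: 18.906 kJ/kg
vaporisation at -0.5 °C: 386 kJ/kg
vapour -0.5→13.8 °C: 24.024 kJ/kg
Δh = 18.906 + 386 + 24.024 = 428.93 kJ/kg
Q = ṁ·Δh = 570.2 kg/h × 428.93 kJ/kg = 244580 kJ/h
|Q| = 67.938 kW = 67938 W

Q = 67900 W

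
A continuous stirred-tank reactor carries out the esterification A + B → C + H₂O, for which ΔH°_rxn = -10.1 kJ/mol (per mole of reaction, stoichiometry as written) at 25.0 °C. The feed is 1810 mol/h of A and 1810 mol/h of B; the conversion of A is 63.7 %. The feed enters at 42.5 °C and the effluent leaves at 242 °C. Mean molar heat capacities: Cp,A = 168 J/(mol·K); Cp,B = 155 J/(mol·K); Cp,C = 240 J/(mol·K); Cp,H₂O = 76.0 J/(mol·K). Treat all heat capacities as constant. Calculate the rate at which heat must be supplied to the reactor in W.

Extent of reaction ξ = 0.637 × 1810 = 1153 mol/h
Reaction term: ξ·ΔH°_rxn = 1153 × -10.1 = -11645 kJ/h
Sensible, feed 42.5→25 °C: -10231 kJ/h
Outlet flows (mol/h): A 657.03, B 657.03, C 1153, H₂O 1153
Sensible, products 25→242 °C: 125110 kJ/h
Q = ΔH = 103240 kJ/h = 28.677 kW
Heat supplied = 28677 W

Q_in = 28700 W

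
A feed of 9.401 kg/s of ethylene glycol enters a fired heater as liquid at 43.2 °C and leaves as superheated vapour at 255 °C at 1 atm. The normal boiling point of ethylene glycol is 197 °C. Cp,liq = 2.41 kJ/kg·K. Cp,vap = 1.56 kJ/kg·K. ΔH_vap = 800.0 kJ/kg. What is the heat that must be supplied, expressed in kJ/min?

Q = 711000 kJ/min

liquid 43.2→197 °C: 370.66 kJ/kg
vaporisation at 197 °C: 800 kJ/kg
vapour 197→255 °C: 90.48 kJ/kg
Δh = 370.66 + 800 + 90.48 = 1261.1 kJ/kg
Q = ṁ·Δh = 9.401 kg/s × 1261.1 kJ/kg = 11856 kJ/s
|Q| = 11856 kW = 711360 kJ/min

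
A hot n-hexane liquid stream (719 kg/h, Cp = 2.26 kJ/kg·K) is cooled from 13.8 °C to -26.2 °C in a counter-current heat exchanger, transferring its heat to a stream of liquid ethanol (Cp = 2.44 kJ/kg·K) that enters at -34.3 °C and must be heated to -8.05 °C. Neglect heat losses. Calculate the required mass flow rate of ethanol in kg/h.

ṁ_c = 1010 kg/h

Heat released by hot stream: Q = 719 × 2.26 × (13.8 − -26.2) = 64998 kJ/h
Energy balance on cold side (adiabatic exchanger): Q = ṁ_c·Cp_c·(T_c,out − T_c,in)
ṁ_c = 64998 / [2.44 × (-8.05 − -34.3)] = 1014.8 kg/h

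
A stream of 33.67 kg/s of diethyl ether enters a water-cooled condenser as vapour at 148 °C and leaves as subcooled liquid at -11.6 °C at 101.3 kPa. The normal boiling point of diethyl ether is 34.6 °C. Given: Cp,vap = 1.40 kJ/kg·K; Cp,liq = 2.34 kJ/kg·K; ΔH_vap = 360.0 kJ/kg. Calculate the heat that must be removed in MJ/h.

Q_c = 76000 MJ/h

vapour 148→34.6 °C: -158.76 kJ/kg
condensation at 34.6 °C: -360 kJ/kg
liquid 34.6→-11.6 °C: -108.11 kJ/kg
Δh = -158.76 + -360 + -108.11 = -626.87 kJ/kg
Q = ṁ·Δh = 33.67 kg/s × -626.87 kJ/kg = -21107 kJ/s
|Q| = 21107 kW = 75984 MJ/h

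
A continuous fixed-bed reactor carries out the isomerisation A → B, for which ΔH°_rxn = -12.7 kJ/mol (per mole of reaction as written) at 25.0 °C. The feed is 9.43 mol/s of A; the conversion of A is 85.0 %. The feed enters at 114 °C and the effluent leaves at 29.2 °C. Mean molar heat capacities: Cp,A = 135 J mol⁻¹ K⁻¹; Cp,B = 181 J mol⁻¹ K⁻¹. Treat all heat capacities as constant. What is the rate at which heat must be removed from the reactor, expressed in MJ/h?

Q_out = 750 MJ/h

Extent of reaction ξ = 0.850 × 9.43 = 8.0155 mol/s
Reaction term: ξ·ΔH°_rxn = 8.0155 × -12.7 = -101.8 kJ/s
Sensible, feed 114→25 °C: -113.3 kJ/s
Outlet flows (mol/s): A 1.4145, B 8.0155
Sensible, products 25→29.2 °C: 6.8954 kJ/s
Q = ΔH = -208.2 kJ/s = -208.2 kW
Heat removed = 749.53 MJ/h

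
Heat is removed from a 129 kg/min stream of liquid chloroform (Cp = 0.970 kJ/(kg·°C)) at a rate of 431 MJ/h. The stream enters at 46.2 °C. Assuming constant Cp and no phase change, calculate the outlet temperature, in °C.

T_out = -11.2 °C

Q = 431 MJ/h = 7183.3 kJ/min
ΔT = Q/(ṁ·Cp) = 7183.3/(129×0.970) = 57.407 K
T_out = 46.2 − 57.407 = -11.207 °C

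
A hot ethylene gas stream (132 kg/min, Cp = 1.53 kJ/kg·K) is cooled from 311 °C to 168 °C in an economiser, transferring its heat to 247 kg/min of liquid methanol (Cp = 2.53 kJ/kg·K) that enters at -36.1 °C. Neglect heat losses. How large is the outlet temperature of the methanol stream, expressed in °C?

T_c,out = 10.1 °C

Heat released by hot stream: Q = 132 × 1.53 × (311 − 168) = 28880 kJ/min
Energy balance on cold side (adiabatic exchanger): Q = ṁ_c·Cp_c·(T_c,out − T_c,in)
T_c,out = -36.1 + 28880/(247 × 2.53) = 10.115 °C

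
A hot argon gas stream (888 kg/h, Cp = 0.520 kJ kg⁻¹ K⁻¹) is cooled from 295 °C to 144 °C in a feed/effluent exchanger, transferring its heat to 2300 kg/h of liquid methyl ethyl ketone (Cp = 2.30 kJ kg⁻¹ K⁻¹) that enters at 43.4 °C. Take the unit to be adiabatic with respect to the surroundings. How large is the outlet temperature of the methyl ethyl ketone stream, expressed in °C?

Heat released by hot stream: Q = 888 × 0.520 × (295 − 144) = 69726 kJ/h
Energy balance on cold side (adiabatic exchanger): Q = ṁ_c·Cp_c·(T_c,out − T_c,in)
T_c,out = 43.4 + 69726/(2300 × 2.30) = 56.581 °C

T_c,out = 56.6 °C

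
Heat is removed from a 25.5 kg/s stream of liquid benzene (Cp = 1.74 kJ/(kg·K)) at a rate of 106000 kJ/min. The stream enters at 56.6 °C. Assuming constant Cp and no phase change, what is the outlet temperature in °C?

Q = 106000 kJ/min = 1766.7 kJ/s
ΔT = Q/(ṁ·Cp) = 1766.7/(25.5×1.74) = 39.817 K
T_out = 56.6 − 39.817 = 16.783 °C

T_out = 16.8 °C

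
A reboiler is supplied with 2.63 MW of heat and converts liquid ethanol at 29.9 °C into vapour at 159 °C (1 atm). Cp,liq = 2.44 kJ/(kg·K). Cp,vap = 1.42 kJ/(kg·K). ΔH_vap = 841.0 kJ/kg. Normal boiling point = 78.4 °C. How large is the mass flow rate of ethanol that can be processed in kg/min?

Δh = 2.44×(78.4−29.9) + 841.0 + 1.42×(159−78.4) = 1073.8 kJ/kg
Q = 2.63 MW = 2630 kJ/s = 157800 kJ/min
ṁ = Q/Δh = 157800 / 1073.8 = 146.96 kg/min

ṁ = 147 kg/min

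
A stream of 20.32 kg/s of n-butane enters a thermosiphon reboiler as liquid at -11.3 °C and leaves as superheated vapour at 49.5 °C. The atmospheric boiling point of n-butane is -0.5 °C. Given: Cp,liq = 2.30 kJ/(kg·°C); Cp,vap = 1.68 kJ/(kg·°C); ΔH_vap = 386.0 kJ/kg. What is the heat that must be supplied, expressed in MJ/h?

liquid -11.3→-0.5 °C: 24.84 kJ/kg
vaporisation at -0.5 °C: 386 kJ/kg
vapour -0.5→49.5 °C: 84 kJ/kg
Δh = 24.84 + 386 + 84 = 494.84 kJ/kg
Q = ṁ·Δh = 20.32 kg/s × 494.84 kJ/kg = 10055 kJ/s
|Q| = 10055 kW = 36199 MJ/h

Q = 36200 MJ/h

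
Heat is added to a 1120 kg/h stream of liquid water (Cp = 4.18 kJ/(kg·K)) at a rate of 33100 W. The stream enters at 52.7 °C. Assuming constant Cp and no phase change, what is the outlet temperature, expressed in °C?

Q = 33100 W = 119160 kJ/h
ΔT = Q/(ṁ·Cp) = 119160/(1120×4.18) = 25.453 K
T_out = 52.7 + 25.453 = 78.153 °C

T_out = 78.2 °C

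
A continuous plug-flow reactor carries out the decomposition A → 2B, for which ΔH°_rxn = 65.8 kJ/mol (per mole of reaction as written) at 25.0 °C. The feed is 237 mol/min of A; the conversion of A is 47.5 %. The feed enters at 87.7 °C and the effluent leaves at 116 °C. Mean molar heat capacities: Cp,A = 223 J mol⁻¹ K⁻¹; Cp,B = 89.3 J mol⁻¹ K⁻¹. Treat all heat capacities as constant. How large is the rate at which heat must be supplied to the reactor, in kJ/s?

Q_in = 141 kJ/s

Extent of reaction ξ = 0.475 × 237 = 112.57 mol/min
Reaction term: ξ·ΔH°_rxn = 112.57 × 65.8 = 7407.4 kJ/min
Sensible, feed 87.7→25 °C: -3313.8 kJ/min
Outlet flows (mol/min): A 124.43, B 225.15
Sensible, products 25→116 °C: 4354.6 kJ/min
Q = ΔH = 8448.3 kJ/min = 140.8 kW
Heat supplied = 140.8 kJ/s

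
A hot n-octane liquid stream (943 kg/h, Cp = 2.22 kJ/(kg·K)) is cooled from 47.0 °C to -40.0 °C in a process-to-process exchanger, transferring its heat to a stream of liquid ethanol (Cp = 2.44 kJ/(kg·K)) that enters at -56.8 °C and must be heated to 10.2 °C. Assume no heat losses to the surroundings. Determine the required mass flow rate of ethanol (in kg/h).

ṁ_c = 1110 kg/h

Heat released by hot stream: Q = 943 × 2.22 × (47.0 − -40.0) = 182130 kJ/h
Energy balance on cold side (adiabatic exchanger): Q = ṁ_c·Cp_c·(T_c,out − T_c,in)
ṁ_c = 182130 / [2.44 × (10.2 − -56.8)] = 1114.1 kg/h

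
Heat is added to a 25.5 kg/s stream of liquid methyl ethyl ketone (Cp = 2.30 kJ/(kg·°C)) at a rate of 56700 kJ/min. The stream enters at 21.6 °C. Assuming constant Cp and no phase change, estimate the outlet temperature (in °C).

T_out = 37.7 °C

Q = 56700 kJ/min = 945 kJ/s
ΔT = Q/(ṁ·Cp) = 945/(25.5×2.30) = 16.113 K
T_out = 21.6 + 16.113 = 37.713 °C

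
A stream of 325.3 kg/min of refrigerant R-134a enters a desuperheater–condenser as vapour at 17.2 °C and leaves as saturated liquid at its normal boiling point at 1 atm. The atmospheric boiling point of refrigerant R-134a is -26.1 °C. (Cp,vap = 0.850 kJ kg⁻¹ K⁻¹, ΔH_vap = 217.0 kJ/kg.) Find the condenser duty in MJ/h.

Q_c = 4950 MJ/h

vapour 17.2→-26.1 °C: -36.805 kJ/kg
condensation at -26.1 °C: -217 kJ/kg
Δh = -36.805 + -217 = -253.81 kJ/kg
Q = ṁ·Δh = 325.3 kg/min × -253.81 kJ/kg = -82563 kJ/min
|Q| = 1376 kW = 4953.8 MJ/h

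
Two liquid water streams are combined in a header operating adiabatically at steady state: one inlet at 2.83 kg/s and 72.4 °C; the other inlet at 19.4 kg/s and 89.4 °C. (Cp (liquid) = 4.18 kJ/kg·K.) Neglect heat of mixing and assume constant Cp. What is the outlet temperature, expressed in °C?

Adiabatic, steady state ⇒ Σ ṁᵢCp,ᵢ(T_out − Tᵢ) = 0
Σ ṁᵢCp,ᵢTᵢ = 2.83×4.18×72.4 + 19.4×4.18×89.4 = 8106.1
Σ ṁᵢCp,ᵢ = 2.83×4.18 + 19.4×4.18 = 92.921
T_out = 8106.1 / 92.921 = 87.236 °C

T_out = 87.2 °C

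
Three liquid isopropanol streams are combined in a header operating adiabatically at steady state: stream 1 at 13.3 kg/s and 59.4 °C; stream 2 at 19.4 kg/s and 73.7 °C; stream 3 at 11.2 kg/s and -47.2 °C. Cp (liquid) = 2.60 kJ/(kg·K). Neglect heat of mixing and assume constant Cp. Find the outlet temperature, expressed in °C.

Energy balance with Q = 0: Σ ṁᵢCp,ᵢ(T_out − Tᵢ) = 0
Σ ṁᵢCp,ᵢTᵢ = 13.3×2.60×59.4 + 19.4×2.60×73.7 + 11.2×2.60×-47.2 = 4397
Σ ṁᵢCp,ᵢ = 13.3×2.60 + 19.4×2.60 + 11.2×2.60 = 114.14
T_out = 4397 / 114.14 = 38.523 °C

T_out = 38.5 °C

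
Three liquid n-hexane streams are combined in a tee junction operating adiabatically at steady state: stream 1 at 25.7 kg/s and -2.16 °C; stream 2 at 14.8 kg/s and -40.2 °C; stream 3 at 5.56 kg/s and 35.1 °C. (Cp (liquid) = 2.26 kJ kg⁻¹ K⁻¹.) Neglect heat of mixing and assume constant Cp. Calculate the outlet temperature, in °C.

Energy balance with Q = 0: Σ ṁᵢCp,ᵢ(T_out − Tᵢ) = 0
T_out = Σ ṁᵢCp,ᵢTᵢ / Σ ṁᵢCp,ᵢ
      = -1029 / 104.1 = -9.8853 °C

T_out = -9.89 °C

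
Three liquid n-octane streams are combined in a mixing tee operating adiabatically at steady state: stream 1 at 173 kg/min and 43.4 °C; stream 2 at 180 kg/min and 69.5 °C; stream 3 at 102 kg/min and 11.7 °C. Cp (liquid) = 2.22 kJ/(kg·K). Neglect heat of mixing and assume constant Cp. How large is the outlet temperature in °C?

T_out = 46.6 °C

No heat crosses the boundary, so H_out = H_in.
T_out = Σ ṁᵢCp,ᵢTᵢ / Σ ṁᵢCp,ᵢ
      = 47090 / 1010.1 = 46.619 °C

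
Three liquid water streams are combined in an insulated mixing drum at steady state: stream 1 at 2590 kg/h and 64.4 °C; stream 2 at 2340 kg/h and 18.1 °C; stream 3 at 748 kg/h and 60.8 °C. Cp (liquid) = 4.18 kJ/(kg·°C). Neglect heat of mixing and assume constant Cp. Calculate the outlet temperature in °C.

Adiabatic, steady state ⇒ Σ ṁᵢCp,ᵢ(T_out − Tᵢ) = 0
T_out = Σ ṁᵢCp,ᵢTᵢ / Σ ṁᵢCp,ᵢ
      = 1.0643e+06 / 23734 = 44.845 °C

T_out = 44.8 °C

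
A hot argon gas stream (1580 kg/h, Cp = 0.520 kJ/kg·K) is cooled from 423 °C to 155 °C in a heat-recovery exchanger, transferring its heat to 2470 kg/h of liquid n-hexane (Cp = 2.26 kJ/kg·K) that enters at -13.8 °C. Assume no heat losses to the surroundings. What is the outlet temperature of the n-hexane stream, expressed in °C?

T_c,out = 25.6 °C

Heat released by hot stream: Q = 1580 × 0.520 × (423 − 155) = 220190 kJ/h
Energy balance on cold side (adiabatic exchanger): Q = ṁ_c·Cp_c·(T_c,out − T_c,in)
T_c,out = -13.8 + 220190/(2470 × 2.26) = 25.645 °C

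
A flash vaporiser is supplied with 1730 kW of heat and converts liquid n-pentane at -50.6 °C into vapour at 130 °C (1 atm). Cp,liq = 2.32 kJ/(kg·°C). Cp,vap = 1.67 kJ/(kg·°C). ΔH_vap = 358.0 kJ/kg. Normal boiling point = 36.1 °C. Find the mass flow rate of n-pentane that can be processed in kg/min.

ṁ = 145 kg/min

Δh = 2.32×(36.1−-50.6) + 358.0 + 1.67×(130−36.1) = 715.96 kJ/kg
Q = 1730 kW = 1730 kJ/s = 103800 kJ/min
ṁ = Q/Δh = 103800 / 715.96 = 144.98 kg/min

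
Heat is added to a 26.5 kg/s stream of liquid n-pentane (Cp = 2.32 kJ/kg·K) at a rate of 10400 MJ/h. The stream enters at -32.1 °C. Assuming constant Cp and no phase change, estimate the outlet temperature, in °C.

T_out = 14.9 °C

Q = 10400 MJ/h = 2888.9 kJ/s
ΔT = Q/(ṁ·Cp) = 2888.9/(26.5×2.32) = 46.989 K
T_out = -32.1 + 46.989 = 14.889 °C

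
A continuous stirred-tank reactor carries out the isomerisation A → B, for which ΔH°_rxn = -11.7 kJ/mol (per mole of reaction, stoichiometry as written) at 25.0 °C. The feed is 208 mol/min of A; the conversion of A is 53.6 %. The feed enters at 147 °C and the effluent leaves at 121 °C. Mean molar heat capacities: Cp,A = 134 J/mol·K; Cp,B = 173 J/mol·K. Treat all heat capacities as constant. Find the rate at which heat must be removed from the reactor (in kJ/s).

Extent of reaction ξ = 0.536 × 208 = 111.49 mol/min
Reaction term: ξ·ΔH°_rxn = 111.49 × -11.7 = -1304.4 kJ/min
Sensible, feed 147→25 °C: -3400.4 kJ/min
Outlet flows (mol/min): A 96.512, B 111.49
Sensible, products 25→121 °C: 3093.1 kJ/min
Q = ΔH = -1611.7 kJ/min = -26.861 kW
Heat removed = 26.861 kJ/s

Q_out = 26.9 kJ/s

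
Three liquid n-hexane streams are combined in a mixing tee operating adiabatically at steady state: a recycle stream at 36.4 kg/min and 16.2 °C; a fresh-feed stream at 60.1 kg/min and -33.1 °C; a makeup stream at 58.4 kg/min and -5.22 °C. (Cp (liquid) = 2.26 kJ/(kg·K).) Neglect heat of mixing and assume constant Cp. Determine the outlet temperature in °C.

T_out = -11.0 °C

Adiabatic, steady state ⇒ Σ ṁᵢCp,ᵢ(T_out − Tᵢ) = 0
Σ ṁᵢCp,ᵢTᵢ = 36.4×2.26×16.2 + 60.1×2.26×-33.1 + 58.4×2.26×-5.22 = -3852.1
Σ ṁᵢCp,ᵢ = 36.4×2.26 + 60.1×2.26 + 58.4×2.26 = 350.07
T_out = -3852.1 / 350.07 = -11.004 °C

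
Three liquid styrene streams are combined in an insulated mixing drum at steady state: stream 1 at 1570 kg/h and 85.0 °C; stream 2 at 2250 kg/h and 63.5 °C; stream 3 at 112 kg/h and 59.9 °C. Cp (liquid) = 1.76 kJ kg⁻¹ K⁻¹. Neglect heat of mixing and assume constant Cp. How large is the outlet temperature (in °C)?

No heat crosses the boundary, so H_out = H_in.
T_out = Σ ṁᵢCp,ᵢTᵢ / Σ ṁᵢCp,ᵢ
      = 498140 / 6920.3 = 71.982 °C

T_out = 72.0 °C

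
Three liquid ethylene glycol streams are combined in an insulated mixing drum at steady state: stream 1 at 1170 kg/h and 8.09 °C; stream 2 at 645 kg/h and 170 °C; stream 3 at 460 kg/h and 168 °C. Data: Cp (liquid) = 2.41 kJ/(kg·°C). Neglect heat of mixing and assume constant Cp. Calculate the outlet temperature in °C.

Energy balance with Q = 0: Σ ṁᵢCp,ᵢ(T_out − Tᵢ) = 0
Σ ṁᵢCp,ᵢTᵢ = 1170×2.41×8.09 + 645×2.41×170 + 460×2.41×168 = 473310
Σ ṁᵢCp,ᵢ = 1170×2.41 + 645×2.41 + 460×2.41 = 5482.8
T_out = 473310 / 5482.8 = 86.328 °C

T_out = 86.3 °C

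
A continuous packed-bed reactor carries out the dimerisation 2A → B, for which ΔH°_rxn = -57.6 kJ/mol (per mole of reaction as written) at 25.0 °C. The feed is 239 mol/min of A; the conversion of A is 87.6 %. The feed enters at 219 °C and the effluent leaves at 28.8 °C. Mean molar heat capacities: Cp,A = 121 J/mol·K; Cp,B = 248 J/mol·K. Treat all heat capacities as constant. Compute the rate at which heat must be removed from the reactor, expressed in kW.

Extent of reaction ξ = 0.876 × 239 / 2 = 104.68 mol/min
Reaction term: ξ·ΔH°_rxn = 104.68 × -57.6 = -6029.7 kJ/min
Sensible, feed 219→25 °C: -5610.3 kJ/min
Outlet flows (mol/min): A 29.636, B 104.68
Sensible, products 25→28.8 °C: 112.28 kJ/min
Q = ΔH = -11528 kJ/min = -192.13 kW
Heat removed = 192.13 kW

Q_out = 192 kW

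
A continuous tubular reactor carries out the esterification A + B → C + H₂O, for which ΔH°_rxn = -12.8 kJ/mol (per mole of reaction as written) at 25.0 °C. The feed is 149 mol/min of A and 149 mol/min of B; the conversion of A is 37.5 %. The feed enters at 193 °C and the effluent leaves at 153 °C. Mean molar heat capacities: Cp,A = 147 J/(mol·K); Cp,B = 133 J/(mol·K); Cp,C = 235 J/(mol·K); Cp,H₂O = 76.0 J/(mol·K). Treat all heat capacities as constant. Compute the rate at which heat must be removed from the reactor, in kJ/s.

Extent of reaction ξ = 0.375 × 149 = 55.875 mol/min
Reaction term: ξ·ΔH°_rxn = 55.875 × -12.8 = -715.2 kJ/min
Sensible, feed 193→25 °C: -7009 kJ/min
Outlet flows (mol/min): A 93.125, B 93.125, C 55.875, H₂O 55.875
Sensible, products 25→153 °C: 5561.9 kJ/min
Q = ΔH = -2162.3 kJ/min = -36.038 kW
Heat removed = 36.038 kJ/s

Q_out = 36.0 kJ/s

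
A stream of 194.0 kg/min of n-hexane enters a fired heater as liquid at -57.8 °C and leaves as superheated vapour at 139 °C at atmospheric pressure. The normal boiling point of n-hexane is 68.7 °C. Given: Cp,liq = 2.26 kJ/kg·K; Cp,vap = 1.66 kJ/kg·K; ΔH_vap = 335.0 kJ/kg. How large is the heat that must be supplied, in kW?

Q = 2380 kW

liquid -57.8→68.7 °C: 285.89 kJ/kg
vaporisation at 68.7 °C: 335 kJ/kg
vapour 68.7→139 °C: 116.7 kJ/kg
Δh = 285.89 + 335 + 116.7 = 737.59 kJ/kg
Q = ṁ·Δh = 194.0 kg/min × 737.59 kJ/kg = 143090 kJ/min
|Q| = 2384.9 kW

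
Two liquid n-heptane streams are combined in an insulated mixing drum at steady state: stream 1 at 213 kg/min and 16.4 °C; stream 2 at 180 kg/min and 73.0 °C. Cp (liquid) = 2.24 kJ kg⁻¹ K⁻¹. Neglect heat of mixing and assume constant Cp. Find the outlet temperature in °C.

T_out = 42.3 °C

Adiabatic, steady state ⇒ Σ ṁᵢCp,ᵢ(T_out − Tᵢ) = 0
T_out = Σ ṁᵢCp,ᵢTᵢ / Σ ṁᵢCp,ᵢ
      = 37258 / 880.32 = 42.324 °C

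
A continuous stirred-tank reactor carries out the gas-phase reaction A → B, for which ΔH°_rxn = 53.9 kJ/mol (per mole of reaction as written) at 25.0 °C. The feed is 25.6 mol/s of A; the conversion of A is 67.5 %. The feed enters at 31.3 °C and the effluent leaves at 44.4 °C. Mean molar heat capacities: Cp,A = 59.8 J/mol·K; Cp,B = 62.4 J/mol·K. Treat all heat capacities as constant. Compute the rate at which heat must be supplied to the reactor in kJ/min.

Extent of reaction ξ = 0.675 × 25.6 = 17.28 mol/s
Reaction term: ξ·ΔH°_rxn = 17.28 × 53.9 = 931.39 kJ/s
Sensible, feed 31.3→25 °C: -9.6445 kJ/s
Outlet flows (mol/s): A 8.32, B 17.28
Sensible, products 25→44.4 °C: 30.571 kJ/s
Q = ΔH = 952.32 kJ/s = 952.32 kW
Heat supplied = 57139 kJ/min

Q_in = 57100 kJ/min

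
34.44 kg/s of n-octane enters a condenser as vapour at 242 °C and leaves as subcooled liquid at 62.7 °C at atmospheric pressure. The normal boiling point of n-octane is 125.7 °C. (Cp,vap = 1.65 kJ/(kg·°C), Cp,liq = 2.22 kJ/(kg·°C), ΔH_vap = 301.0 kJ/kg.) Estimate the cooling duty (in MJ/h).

vapour 242→125.7 °C: -191.89 kJ/kg
condensation at 125.7 °C: -301 kJ/kg
liquid 125.7→62.7 °C: -139.86 kJ/kg
Δh = -191.89 + -301 + -139.86 = -632.75 kJ/kg
Q = ṁ·Δh = 34.44 kg/s × -632.75 kJ/kg = -21792 kJ/s
|Q| = 21792 kW = 78451 MJ/h

Q_c = 78500 MJ/h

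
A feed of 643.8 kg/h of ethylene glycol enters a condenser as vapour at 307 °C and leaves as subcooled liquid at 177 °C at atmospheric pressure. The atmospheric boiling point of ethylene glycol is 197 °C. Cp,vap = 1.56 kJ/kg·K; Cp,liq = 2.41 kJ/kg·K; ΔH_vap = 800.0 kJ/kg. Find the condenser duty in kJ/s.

Q_c = 182 kJ/s

vapour 307→197 °C: -171.6 kJ/kg
condensation at 197 °C: -800 kJ/kg
liquid 197→177 °C: -48.2 kJ/kg
Δh = -171.6 + -800 + -48.2 = -1019.8 kJ/kg
Q = ṁ·Δh = 643.8 kg/h × -1019.8 kJ/kg = -656550 kJ/h
|Q| = 182.37 kW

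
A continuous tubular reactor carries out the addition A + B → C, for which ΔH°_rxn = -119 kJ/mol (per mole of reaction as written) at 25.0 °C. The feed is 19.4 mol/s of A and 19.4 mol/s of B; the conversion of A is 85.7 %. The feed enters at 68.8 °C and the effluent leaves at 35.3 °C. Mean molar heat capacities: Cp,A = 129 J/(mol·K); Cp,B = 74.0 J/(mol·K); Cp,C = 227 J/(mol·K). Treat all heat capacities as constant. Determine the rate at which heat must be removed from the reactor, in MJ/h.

Q_out = 7580 MJ/h

Extent of reaction ξ = 0.857 × 19.4 = 16.626 mol/s
Reaction term: ξ·ΔH°_rxn = 16.626 × -119 = -1978.5 kJ/s
Sensible, feed 68.8→25 °C: -172.49 kJ/s
Outlet flows (mol/s): A 2.7742, B 2.7742, C 16.626
Sensible, products 25→35.3 °C: 44.673 kJ/s
Q = ΔH = -2106.3 kJ/s = -2106.3 kW
Heat removed = 7582.6 MJ/h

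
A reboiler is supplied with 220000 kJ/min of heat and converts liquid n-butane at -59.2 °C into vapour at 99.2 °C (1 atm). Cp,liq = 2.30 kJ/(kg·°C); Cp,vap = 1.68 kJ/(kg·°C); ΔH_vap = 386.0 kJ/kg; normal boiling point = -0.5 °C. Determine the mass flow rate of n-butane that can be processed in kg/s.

Δh = 2.30×(-0.5−-59.2) + 386.0 + 1.68×(99.2−-0.5) = 688.51 kJ/kg
Q = 220000 kJ/min = 3666.7 kJ/s = 3666.7 kJ/s
ṁ = Q/Δh = 3666.7 / 688.51 = 5.3255 kg/s

ṁ = 5.33 kg/s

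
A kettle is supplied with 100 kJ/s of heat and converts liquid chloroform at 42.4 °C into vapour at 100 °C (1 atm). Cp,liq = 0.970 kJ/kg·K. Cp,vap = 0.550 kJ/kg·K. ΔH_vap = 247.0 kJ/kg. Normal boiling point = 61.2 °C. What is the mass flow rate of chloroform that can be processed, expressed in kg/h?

ṁ = 1260 kg/h

Δh = 0.970×(61.2−42.4) + 247.0 + 0.550×(100−61.2) = 286.58 kJ/kg
Q = 100 kJ/s = 100 kJ/s = 360000 kJ/h
ṁ = Q/Δh = 360000 / 286.58 = 1256.2 kg/h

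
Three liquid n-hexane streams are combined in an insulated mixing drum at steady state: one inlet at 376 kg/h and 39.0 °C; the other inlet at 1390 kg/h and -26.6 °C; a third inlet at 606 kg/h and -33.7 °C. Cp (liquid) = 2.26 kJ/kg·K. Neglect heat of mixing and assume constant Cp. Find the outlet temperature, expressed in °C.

Adiabatic, steady state ⇒ Σ ṁᵢCp,ᵢ(T_out − Tᵢ) = 0
Σ ṁᵢCp,ᵢTᵢ = 376×2.26×39.0 + 1390×2.26×-26.6 + 606×2.26×-33.7 = -96575
Σ ṁᵢCp,ᵢ = 376×2.26 + 1390×2.26 + 606×2.26 = 5360.7
T_out = -96575 / 5360.7 = -18.015 °C

T_out = -18.0 °C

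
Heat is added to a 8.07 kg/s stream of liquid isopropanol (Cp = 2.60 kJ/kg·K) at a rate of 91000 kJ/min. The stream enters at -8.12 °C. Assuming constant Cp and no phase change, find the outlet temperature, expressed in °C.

Q = 91000 kJ/min = 1516.7 kJ/s
ΔT = Q/(ṁ·Cp) = 1516.7/(8.07×2.60) = 72.284 K
T_out = -8.12 + 72.284 = 64.164 °C

T_out = 64.2 °C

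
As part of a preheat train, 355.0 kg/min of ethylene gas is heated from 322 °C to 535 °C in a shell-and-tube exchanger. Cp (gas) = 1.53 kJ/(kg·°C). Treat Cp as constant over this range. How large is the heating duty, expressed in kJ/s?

Q = ṁ·Cp·ΔT = 355.0 × 1.53 × (535 − 322) = 115690 kJ/min
Converting: 115690 / 60 s = 1928.2 kW

Q = 1930 kJ/s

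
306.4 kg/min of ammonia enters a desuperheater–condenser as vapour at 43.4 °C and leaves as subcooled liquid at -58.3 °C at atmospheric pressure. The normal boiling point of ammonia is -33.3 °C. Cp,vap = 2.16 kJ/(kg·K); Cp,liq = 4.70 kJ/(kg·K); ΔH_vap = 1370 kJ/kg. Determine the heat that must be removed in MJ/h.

Q_c = 30400 MJ/h

vapour 43.4→-33.3 °C: -165.67 kJ/kg
condensation at -33.3 °C: -1370 kJ/kg
liquid -33.3→-58.3 °C: -117.5 kJ/kg
Δh = -165.67 + -1370 + -117.5 = -1653.2 kJ/kg
Q = ṁ·Δh = 306.4 kg/min × -1653.2 kJ/kg = -506530 kJ/min
|Q| = 8442.2 kW = 30392 MJ/h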